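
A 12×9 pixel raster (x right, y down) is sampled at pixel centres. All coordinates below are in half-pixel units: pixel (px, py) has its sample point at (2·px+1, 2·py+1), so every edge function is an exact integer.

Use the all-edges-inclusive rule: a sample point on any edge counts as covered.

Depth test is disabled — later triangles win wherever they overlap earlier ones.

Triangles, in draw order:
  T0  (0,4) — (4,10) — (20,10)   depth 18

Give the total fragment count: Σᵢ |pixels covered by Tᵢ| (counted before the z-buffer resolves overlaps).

T0:
  2·area = 96  (B↔C swapped to make it positive)
  edge (0, 4)→(20, 10): d=(20,6) inclusive
  edge (20, 10)→(4, 10): d=(-16,0) inclusive
  edge (4, 10)→(0, 4): d=(-4,-6) inclusive
    (0,2)@(1, 5): e=[14,80,2] → X
    (1,2)@(3, 5): e=[2,80,14] → X
    (2,2)@(5, 5): e=[-10,80,26] → .
    (0,3)@(1, 7): e=[54,48,-6] → .
    (1,3)@(3, 7): e=[42,48,6] → X
    (2,3)@(5, 7): e=[30,48,18] → X
    (3,3)@(7, 7): e=[18,48,30] → X
    (4,3)@(9, 7): e=[6,48,42] → X
    (5,3)@(11, 7): e=[-6,48,54] → .
    (1,4)@(3, 9): e=[82,16,-2] → .
    (2,4)@(5, 9): e=[70,16,10] → X
    (5,4)@(11, 9): e=[34,16,46] → X
  covered (12 px):
    . . . . . . . . . . . .
    . . . . . . . . . . . .
    X X . . . . . . . . . .
    . X X X X . . . . . . .
    . . X X X X X X . . . .
    . . . . . . . . . . . .
    . . . . . . . . . . . .
    . . . . . . . . . . . .
    . . . . . . . . . . . .

Result: 12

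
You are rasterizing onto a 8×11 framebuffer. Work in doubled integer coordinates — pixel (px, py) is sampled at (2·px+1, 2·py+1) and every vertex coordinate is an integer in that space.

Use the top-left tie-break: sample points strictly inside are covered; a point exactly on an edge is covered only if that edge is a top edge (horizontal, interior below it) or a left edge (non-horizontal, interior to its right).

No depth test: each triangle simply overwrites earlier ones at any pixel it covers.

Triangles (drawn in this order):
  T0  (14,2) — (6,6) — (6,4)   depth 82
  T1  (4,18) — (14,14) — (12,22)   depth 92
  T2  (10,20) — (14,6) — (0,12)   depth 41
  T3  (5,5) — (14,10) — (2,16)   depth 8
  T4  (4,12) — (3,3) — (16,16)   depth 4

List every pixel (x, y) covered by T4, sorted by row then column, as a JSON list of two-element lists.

T0:
  2·area = 16
  edge (14, 2)→(6, 6): d=(-8,4) right/bottom  bias=-1
  edge (6, 6)→(6, 4): d=(0,-2) top-left  bias=+0
  edge (6, 4)→(14, 2): d=(8,-2) top-left  bias=+0
    (5,1)@(11, 3): e=[4,10,2] → X
    (6,1)@(13, 3): e=[-4,14,6] → .
    (3,2)@(7, 5): e=[4,2,10] → X
    (4,2)@(9, 5): e=[-4,6,14] → .
    (5,2)@(11, 5): e=[-12,10,18] → .
    (3,3)@(7, 7): e=[-12,2,26] → .
  covered (2 px):
    . . . . . . . .
    . . . . . X . .
    . . . X . . . .
    . . . . . . . .
    . . . . . . . .
    . . . . . . . .
    . . . . . . . .
    . . . . . . . .
    . . . . . . . .
    . . . . . . . .
    . . . . . . . .
T1:
  2·area = 72
  edge (4, 18)→(14, 14): d=(10,-4) top-left  bias=+0
  edge (14, 14)→(12, 22): d=(-2,8) right/bottom  bias=-1
  edge (12, 22)→(4, 18): d=(-8,-4) top-left  bias=+0
    (6,7)@(13, 15): e=[6,6,60] → X
    (7,7)@(15, 15): e=[14,-10,68] → .
    (3,8)@(7, 17): e=[2,50,20] → X
    (4,8)@(9, 17): e=[10,34,28] → X
    (5,8)@(11, 17): e=[18,18,36] → X
    (7,8)@(15, 17): e=[34,-14,52] → .
    (3,9)@(7, 19): e=[22,46,4] → X
    (6,9)@(13, 19): e=[46,-2,28] → .
    (3,10)@(7, 21): e=[42,42,-12] → .
    (4,10)@(9, 21): e=[50,26,-4] → .
    (5,10)@(11, 21): e=[58,10,4] → X
    (6,10)@(13, 21): e=[66,-6,12] → .
  covered (9 px):
    . . . . . . . .
    . . . . . . . .
    . . . . . . . .
    . . . . . . . .
    . . . . . . . .
    . . . . . . . .
    . . . . . . . .
    . . . . . . X .
    . . . X X X X .
    . . . X X X . .
    . . . . . X . .
T2:
  2·area = 172  (B↔C swapped to make it positive)
  edge (10, 20)→(0, 12): d=(-10,-8) top-left  bias=+0
  edge (0, 12)→(14, 6): d=(14,-6) top-left  bias=+0
  edge (14, 6)→(10, 20): d=(-4,14) right/bottom  bias=-1
    (6,3)@(13, 7): e=[154,8,10] → X
    (7,3)@(15, 7): e=[170,20,-18] → .
    (3,4)@(7, 9): e=[86,0,86] → X  [on edge]
    (4,4)@(9, 9): e=[102,12,58] → X
    (5,4)@(11, 9): e=[118,24,30] → X
    (7,4)@(15, 9): e=[150,48,-26] → .
    (1,5)@(3, 11): e=[34,4,134] → X
    (2,5)@(5, 11): e=[50,16,106] → X
    (6,5)@(13, 11): e=[114,64,-6] → .
    (1,6)@(3, 13): e=[14,32,126] → X
    (6,6)@(13, 13): e=[94,92,-14] → .
    (1,7)@(3, 15): e=[-6,60,118] → .
  covered (22 px):
    . . . . . . . .
    . . . . . . . .
    . . . . . . . .
    . . . . . . X .
    . . . X X X X .
    . X X X X X . .
    . X X X X X . .
    . . X X X X . .
    . . . X X . . .
    . . . . X . . .
    . . . . . . . .
T3:
  2·area = 114
  edge (5, 5)→(14, 10): d=(9,5) right/bottom  bias=-1
  edge (14, 10)→(2, 16): d=(-12,6) right/bottom  bias=-1
  edge (2, 16)→(5, 5): d=(3,-11) top-left  bias=+0
    (2,2)@(5, 5): e=[0,114,0] → .  [on edge]
    (2,3)@(5, 7): e=[18,90,6] → X
    (3,3)@(7, 7): e=[8,78,28] → X
    (4,3)@(9, 7): e=[-2,66,50] → .
    (2,4)@(5, 9): e=[36,66,12] → X
    (4,4)@(9, 9): e=[16,42,56] → X
    (5,4)@(11, 9): e=[6,30,78] → X
    (6,4)@(13, 9): e=[-4,18,100] → .
    (2,5)@(5, 11): e=[54,42,18] → X
    (6,5)@(13, 11): e=[14,-6,106] → .
    (1,6)@(3, 13): e=[82,30,2] → X
    (4,6)@(9, 13): e=[52,-6,68] → .
  covered (14 px):
    . . . . . . . .
    . . . . . . . .
    . . . . . . . .
    . . X X . . . .
    . . X X X X . .
    . . X X X X . .
    . X X X . . . .
    . X . . . . . .
    . . . . . . . .
    . . . . . . . .
    . . . . . . . .
T4:
  2·area = 104
  edge (4, 12)→(3, 3): d=(-1,-9) top-left  bias=+0
  edge (3, 3)→(16, 16): d=(13,13) right/bottom  bias=-1
  edge (16, 16)→(4, 12): d=(-12,-4) top-left  bias=+0
    (0,0)@(1, 1): e=[-16,0,120] → .  [on edge]
    (1,1)@(3, 3): e=[0,0,104] → .  [on edge]
    (2,2)@(5, 5): e=[16,0,88] → .  [on edge]
    (2,3)@(5, 7): e=[14,26,64] → X
    (3,3)@(7, 7): e=[32,0,72] → .  [on edge]
    (2,4)@(5, 9): e=[12,52,40] → X
    (3,4)@(7, 9): e=[30,26,48] → X
    (4,4)@(9, 9): e=[48,0,56] → .  [on edge]
    (0,5)@(1, 11): e=[-26,130,0] → .  [on edge]
    (2,5)@(5, 11): e=[10,78,16] → X
    (4,5)@(9, 11): e=[46,26,32] → X
    (5,5)@(11, 11): e=[64,0,40] → .  [on edge]
    (3,6)@(7, 13): e=[26,78,0] → X  [on edge]
    (6,6)@(13, 13): e=[80,0,24] → .  [on edge]
    (6,7)@(13, 15): e=[78,26,0] → X  [on edge]
    (7,7)@(15, 15): e=[96,0,8] → .  [on edge]
    (2,10)@(5, 21): e=[0,208,-104] → .  [on edge]
  covered (10 px):
    . . . . . . . .
    . . . . . . . .
    . . . . . . . .
    . . X . . . . .
    . . X X . . . .
    . . X X X . . .
    . . . X X X . .
    . . . . . . X .
    . . . . . . . .
    . . . . . . . .
    . . . . . . . .

Answer: [[2,3],[2,4],[3,4],[2,5],[3,5],[4,5],[3,6],[4,6],[5,6],[6,7]]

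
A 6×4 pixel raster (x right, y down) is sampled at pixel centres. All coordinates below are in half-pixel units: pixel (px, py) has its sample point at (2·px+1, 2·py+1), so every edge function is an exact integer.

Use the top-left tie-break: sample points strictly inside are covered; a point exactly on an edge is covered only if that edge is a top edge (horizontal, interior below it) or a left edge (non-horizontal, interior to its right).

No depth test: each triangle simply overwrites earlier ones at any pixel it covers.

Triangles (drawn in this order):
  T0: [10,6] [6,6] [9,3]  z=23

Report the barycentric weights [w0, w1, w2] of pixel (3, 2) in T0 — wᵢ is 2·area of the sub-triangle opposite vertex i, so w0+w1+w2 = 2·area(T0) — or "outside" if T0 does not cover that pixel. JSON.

T0:
  2·area = 12
  edge (10, 6)→(6, 6): d=(-4,0) right/bottom  bias=-1
  edge (6, 6)→(9, 3): d=(3,-3) top-left  bias=+0
  edge (9, 3)→(10, 6): d=(1,3) right/bottom  bias=-1
    (5,0)@(11, 1): e=[20,0,-8] → ·  [on edge]
    (4,1)@(9, 3): e=[12,0,0] → ·  [on edge]
    (3,2)@(7, 5): e=[4,0,8] → #  [on edge]
    (4,2)@(9, 5): e=[4,6,2] → #
    (5,2)@(11, 5): e=[4,12,-4] → ·
    (2,3)@(5, 7): e=[-4,0,16] → ·  [on edge]
    (3,3)@(7, 7): e=[-4,6,10] → ·
    (4,3)@(9, 7): e=[-4,12,4] → ·
  covered (2 px):
    · · · · · ·
    · · · · · ·
    · · · # # ·
    · · · · · ·

Result: [0,8,4]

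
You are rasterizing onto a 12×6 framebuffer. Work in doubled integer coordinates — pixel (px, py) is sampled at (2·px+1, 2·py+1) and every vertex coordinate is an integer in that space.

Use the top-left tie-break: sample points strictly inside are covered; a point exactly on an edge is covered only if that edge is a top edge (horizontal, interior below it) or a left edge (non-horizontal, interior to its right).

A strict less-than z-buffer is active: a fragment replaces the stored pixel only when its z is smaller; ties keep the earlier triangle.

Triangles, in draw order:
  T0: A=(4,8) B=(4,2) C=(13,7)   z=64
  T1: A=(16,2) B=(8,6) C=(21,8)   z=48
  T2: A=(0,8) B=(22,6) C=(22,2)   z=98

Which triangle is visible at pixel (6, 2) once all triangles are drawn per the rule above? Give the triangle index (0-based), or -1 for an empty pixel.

T0:
  2·area = 54
  edge (4, 8)→(4, 2): d=(0,-6) top-left  bias=+0
  edge (4, 2)→(13, 7): d=(9,5) right/bottom  bias=-1
  edge (13, 7)→(4, 8): d=(-9,1) right/bottom  bias=-1
    (2,1)@(5, 3): e=[6,4,44] → █
    (3,1)@(7, 3): e=[18,-6,42] → ·
    (2,2)@(5, 5): e=[6,22,26] → █
    (3,2)@(7, 5): e=[18,12,24] → █
    (4,2)@(9, 5): e=[30,2,22] → █
    (5,2)@(11, 5): e=[42,-8,20] → ·
    (2,3)@(5, 7): e=[6,40,8] → █
    (5,3)@(11, 7): e=[42,10,2] → █
    (6,3)@(13, 7): e=[54,0,0] → ·  [on edge]
    (2,4)@(5, 9): e=[6,58,-10] → ·
    (3,4)@(7, 9): e=[18,48,-12] → ·
    (4,4)@(9, 9): e=[30,38,-14] → ·
  covered (8 px):
    · · · · · · · · · · · ·
    · · █ · · · · · · · · ·
    · · █ █ █ · · · · · · ·
    · · █ █ █ █ · · · · · ·
    · · · · · · · · · · · ·
    · · · · · · · · · · · ·
T1:
  2·area = 68  (B↔C swapped to make it positive)
  edge (16, 2)→(21, 8): d=(5,6) right/bottom  bias=-1
  edge (21, 8)→(8, 6): d=(-13,-2) top-left  bias=+0
  edge (8, 6)→(16, 2): d=(8,-4) top-left  bias=+0
    (7,1)@(15, 3): e=[11,53,4] → █
    (8,1)@(17, 3): e=[-1,57,12] → ·
    (5,2)@(11, 5): e=[45,19,4] → █
    (6,2)@(13, 5): e=[33,23,12] → █
    (8,2)@(17, 5): e=[9,31,28] → █
    (9,2)@(19, 5): e=[-3,35,36] → ·
    (5,3)@(11, 7): e=[55,-7,20] → ·
    (6,3)@(13, 7): e=[43,-3,28] → ·
    (7,3)@(15, 7): e=[31,1,36] → █
    (9,3)@(19, 7): e=[7,9,52] → █
    (10,3)@(21, 7): e=[-5,13,60] → ·
    (7,4)@(15, 9): e=[41,-25,52] → ·
  covered (8 px):
    · · · · · · · · · · · ·
    · · · · · · · █ · · · ·
    · · · · · █ █ █ █ · · ·
    · · · · · · · █ █ █ · ·
    · · · · · · · · · · · ·
    · · · · · · · · · · · ·
T2:
  2·area = 88  (B↔C swapped to make it positive)
  edge (0, 8)→(22, 2): d=(22,-6) top-left  bias=+0
  edge (22, 2)→(22, 6): d=(0,4) right/bottom  bias=-1
  edge (22, 6)→(0, 8): d=(-22,2) right/bottom  bias=-1
    (9,1)@(19, 3): e=[4,12,72] → █
    (10,1)@(21, 3): e=[16,4,68] → █
    (11,1)@(23, 3): e=[28,-4,64] → ·
    (5,2)@(11, 5): e=[0,44,44] → █  [on edge]
    (6,2)@(13, 5): e=[12,36,40] → █
    (7,2)@(15, 5): e=[24,28,36] → █
    (8,2)@(17, 5): e=[36,20,32] → █
    (11,2)@(23, 5): e=[72,-4,20] → ·
    (2,3)@(5, 7): e=[8,68,12] → █
    (3,3)@(7, 7): e=[20,60,8] → █
    (4,3)@(9, 7): e=[32,52,4] → █
    (5,3)@(11, 7): e=[44,44,0] → ·  [on edge]
  covered (11 px):
    · · · · · · · · · · · ·
    · · · · · · · · · █ █ ·
    · · · · · █ █ █ █ █ █ ·
    · · █ █ █ · · · · · · ·
    · · · · · · · · · · · ·
    · · · · · · · · · · · ·

Z-buffer (winner per pixel, '.' = empty):
  . . . . . . . . . . . .
  . . 0 . . . . 1 . 2 2 .
  . . 0 0 0 1 1 1 1 2 2 .
  . . 0 0 0 0 . 1 1 1 . .
  . . . . . . . . . . . .
  . . . . . . . . . . . .

Answer: 1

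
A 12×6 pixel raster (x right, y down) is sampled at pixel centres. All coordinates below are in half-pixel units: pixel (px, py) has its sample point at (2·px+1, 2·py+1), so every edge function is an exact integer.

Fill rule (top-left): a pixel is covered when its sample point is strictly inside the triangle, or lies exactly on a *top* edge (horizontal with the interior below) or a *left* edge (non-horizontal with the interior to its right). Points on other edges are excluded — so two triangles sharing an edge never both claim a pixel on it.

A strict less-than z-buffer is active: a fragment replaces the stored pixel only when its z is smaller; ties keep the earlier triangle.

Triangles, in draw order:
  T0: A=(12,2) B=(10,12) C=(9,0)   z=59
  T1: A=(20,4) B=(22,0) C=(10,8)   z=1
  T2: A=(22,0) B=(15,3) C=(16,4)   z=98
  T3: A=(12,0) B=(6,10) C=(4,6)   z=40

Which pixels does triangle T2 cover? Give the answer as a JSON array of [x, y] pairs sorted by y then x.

T0:
  2·area = 34
  edge (12, 2)→(10, 12): d=(-2,10) right/bottom  bias=-1
  edge (10, 12)→(9, 0): d=(-1,-12) top-left  bias=+0
  edge (9, 0)→(12, 2): d=(3,2) right/bottom  bias=-1
    (5,1)@(11, 3): e=[8,21,5] → █
    (6,1)@(13, 3): e=[-12,45,1] → ·
    (5,2)@(11, 5): e=[4,19,11] → █
    (6,2)@(13, 5): e=[-16,43,7] → ·
    (5,3)@(11, 7): e=[0,17,17] → ·  [on edge]
  covered (2 px):
    · · · · · · · · · · · ·
    · · · · · █ · · · · · ·
    · · · · · █ · · · · · ·
    · · · · · · · · · · · ·
    · · · · · · · · · · · ·
    · · · · · · · · · · · ·
T1:
  2·area = 32  (B↔C swapped to make it positive)
  edge (20, 4)→(10, 8): d=(-10,4) right/bottom  bias=-1
  edge (10, 8)→(22, 0): d=(12,-8) top-left  bias=+0
  edge (22, 0)→(20, 4): d=(-2,4) right/bottom  bias=-1
    (10,0)@(21, 1): e=[26,4,2] → █
    (11,0)@(23, 1): e=[18,20,-6] → ·
    (9,1)@(19, 3): e=[14,12,6] → █
    (10,1)@(21, 3): e=[6,28,-2] → ·
    (7,2)@(15, 5): e=[10,4,18] → █
    (8,2)@(17, 5): e=[2,20,10] → █
    (9,2)@(19, 5): e=[-6,36,2] → ·
    (7,3)@(15, 7): e=[-10,28,14] → ·
    (8,3)@(17, 7): e=[-18,44,6] → ·
  covered (4 px):
    · · · · · · · · · · █ ·
    · · · · · · · · · █ · ·
    · · · · · · · █ █ · · ·
    · · · · · · · · · · · ·
    · · · · · · · · · · · ·
    · · · · · · · · · · · ·
T2:
  2·area = 10  (B↔C swapped to make it positive)
  edge (22, 0)→(16, 4): d=(-6,4) right/bottom  bias=-1
  edge (16, 4)→(15, 3): d=(-1,-1) top-left  bias=+0
  edge (15, 3)→(22, 0): d=(7,-3) top-left  bias=+0
    (6,0)@(13, 1): e=[30,0,-20] → ·  [on edge]
    (7,1)@(15, 3): e=[10,0,0] → █  [on edge]
    (8,1)@(17, 3): e=[2,2,6] → █
    (9,1)@(19, 3): e=[-6,4,12] → ·
    (7,2)@(15, 5): e=[-2,-2,14] → ·
    (8,2)@(17, 5): e=[-10,0,20] → ·  [on edge]
    (9,3)@(19, 7): e=[-30,0,40] → ·  [on edge]
    (0,4)@(1, 9): e=[30,-20,0] → ·  [on edge]
    (10,4)@(21, 9): e=[-50,0,60] → ·  [on edge]
    (11,5)@(23, 11): e=[-70,0,80] → ·  [on edge]
  covered (2 px):
    · · · · · · · · · · · ·
    · · · · · · · █ █ · · ·
    · · · · · · · · · · · ·
    · · · · · · · · · · · ·
    · · · · · · · · · · · ·
    · · · · · · · · · · · ·
T3:
  2·area = 44
  edge (12, 0)→(6, 10): d=(-6,10) right/bottom  bias=-1
  edge (6, 10)→(4, 6): d=(-2,-4) top-left  bias=+0
  edge (4, 6)→(12, 0): d=(8,-6) top-left  bias=+0
    (5,0)@(11, 1): e=[4,38,2] → █
    (6,0)@(13, 1): e=[-16,46,14] → ·
    (4,1)@(9, 3): e=[12,26,6] → █
    (5,1)@(11, 3): e=[-8,34,18] → ·
    (3,2)@(7, 5): e=[20,14,10] → █
    (4,2)@(9, 5): e=[0,22,22] → ·  [on edge]
    (2,3)@(5, 7): e=[28,2,14] → █
    (4,3)@(9, 7): e=[-12,18,38] → ·
    (2,4)@(5, 9): e=[16,-2,30] → ·
    (3,4)@(7, 9): e=[-4,6,42] → ·
  covered (5 px):
    · · · · · █ · · · · · ·
    · · · · █ · · · · · · ·
    · · · █ · · · · · · · ·
    · · █ █ · · · · · · · ·
    · · · · · · · · · · · ·
    · · · · · · · · · · · ·

Result: [[7,1],[8,1]]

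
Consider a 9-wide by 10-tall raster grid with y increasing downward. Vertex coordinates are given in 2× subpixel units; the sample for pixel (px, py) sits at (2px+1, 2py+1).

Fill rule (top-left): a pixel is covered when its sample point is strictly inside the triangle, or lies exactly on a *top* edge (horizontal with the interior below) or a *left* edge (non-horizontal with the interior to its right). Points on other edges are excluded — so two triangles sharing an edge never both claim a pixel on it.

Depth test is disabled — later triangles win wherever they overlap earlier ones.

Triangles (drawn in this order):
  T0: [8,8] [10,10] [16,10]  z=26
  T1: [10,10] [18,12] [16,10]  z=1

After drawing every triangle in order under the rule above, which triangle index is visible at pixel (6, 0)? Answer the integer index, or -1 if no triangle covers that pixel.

T0:
  2·area = 12  (B↔C swapped to make it positive)
  edge (8, 8)→(16, 10): d=(8,2) right/bottom  bias=-1
  edge (16, 10)→(10, 10): d=(-6,0) right/bottom  bias=-1
  edge (10, 10)→(8, 8): d=(-2,-2) top-left  bias=+0
    (0,0)@(1, 1): e=[-42,54,0] → ·  [on edge]
    (1,1)@(3, 3): e=[-30,42,0] → ·  [on edge]
    (2,2)@(5, 5): e=[-18,30,0] → ·  [on edge]
    (3,3)@(7, 7): e=[-6,18,0] → ·  [on edge]
    (4,4)@(9, 9): e=[6,6,0] → █  [on edge]
    (5,4)@(11, 9): e=[2,6,4] → █
    (6,4)@(13, 9): e=[-2,6,8] → ·
    (4,5)@(9, 11): e=[22,-6,-4] → ·
    (5,5)@(11, 11): e=[18,-6,0] → ·  [on edge]
    (6,6)@(13, 13): e=[30,-18,0] → ·  [on edge]
    (7,7)@(15, 15): e=[42,-30,0] → ·  [on edge]
    (8,8)@(17, 17): e=[54,-42,0] → ·  [on edge]
  covered (2 px):
    · · · · · · · · ·
    · · · · · · · · ·
    · · · · · · · · ·
    · · · · · · · · ·
    · · · · █ █ · · ·
    · · · · · · · · ·
    · · · · · · · · ·
    · · · · · · · · ·
    · · · · · · · · ·
    · · · · · · · · ·
T1:
  2·area = 12  (B↔C swapped to make it positive)
  edge (10, 10)→(16, 10): d=(6,0) top-left  bias=+0
  edge (16, 10)→(18, 12): d=(2,2) right/bottom  bias=-1
  edge (18, 12)→(10, 10): d=(-8,-2) top-left  bias=+0
    (3,0)@(7, 1): e=[-54,0,66] → ·  [on edge]
    (4,1)@(9, 3): e=[-42,0,54] → ·  [on edge]
    (5,2)@(11, 5): e=[-30,0,42] → ·  [on edge]
    (6,3)@(13, 7): e=[-18,0,30] → ·  [on edge]
    (7,4)@(15, 9): e=[-6,0,18] → ·  [on edge]
    (7,5)@(15, 11): e=[6,4,2] → █
    (8,5)@(17, 11): e=[6,0,6] → ·  [on edge]
    (7,6)@(15, 13): e=[18,8,-14] → ·
  covered (1 px):
    · · · · · · · · ·
    · · · · · · · · ·
    · · · · · · · · ·
    · · · · · · · · ·
    · · · · · · · · ·
    · · · · · · · █ ·
    · · · · · · · · ·
    · · · · · · · · ·
    · · · · · · · · ·
    · · · · · · · · ·

Z-buffer (winner per pixel, '.' = empty):
  . . . . . . . . .
  . . . . . . . . .
  . . . . . . . . .
  . . . . . . . . .
  . . . . 0 0 . . .
  . . . . . . . 1 .
  . . . . . . . . .
  . . . . . . . . .
  . . . . . . . . .
  . . . . . . . . .

Result: -1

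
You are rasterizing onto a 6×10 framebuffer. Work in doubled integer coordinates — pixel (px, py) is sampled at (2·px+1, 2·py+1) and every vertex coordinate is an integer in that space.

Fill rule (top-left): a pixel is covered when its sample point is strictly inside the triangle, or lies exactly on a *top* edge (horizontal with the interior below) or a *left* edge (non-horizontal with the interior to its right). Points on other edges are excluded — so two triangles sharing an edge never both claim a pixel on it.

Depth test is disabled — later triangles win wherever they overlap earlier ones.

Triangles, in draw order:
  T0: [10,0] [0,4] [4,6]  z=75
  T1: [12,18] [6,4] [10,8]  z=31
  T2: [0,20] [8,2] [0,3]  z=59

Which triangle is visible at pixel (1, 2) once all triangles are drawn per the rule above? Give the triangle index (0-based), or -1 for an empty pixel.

T0:
  2·area = 36  (B↔C swapped to make it positive)
  edge (10, 0)→(4, 6): d=(-6,6) right/bottom  bias=-1
  edge (4, 6)→(0, 4): d=(-4,-2) top-left  bias=+0
  edge (0, 4)→(10, 0): d=(10,-4) top-left  bias=+0
    (4,0)@(9, 1): e=[0,30,6] → ·  [on edge]
    (1,1)@(3, 3): e=[24,10,2] → █
    (2,1)@(5, 3): e=[12,14,10] → █
    (3,1)@(7, 3): e=[0,18,18] → ·  [on edge]
    (1,2)@(3, 5): e=[12,2,22] → █
    (2,2)@(5, 5): e=[0,6,30] → ·  [on edge]
    (1,3)@(3, 7): e=[0,-6,42] → ·  [on edge]
    (0,4)@(1, 9): e=[0,-18,54] → ·  [on edge]
  covered (3 px):
    · · · · · ·
    · █ █ · · ·
    · █ · · · ·
    · · · · · ·
    · · · · · ·
    · · · · · ·
    · · · · · ·
    · · · · · ·
    · · · · · ·
    · · · · · ·
T1:
  2·area = 32
  edge (12, 18)→(6, 4): d=(-6,-14) top-left  bias=+0
  edge (6, 4)→(10, 8): d=(4,4) right/bottom  bias=-1
  edge (10, 8)→(12, 18): d=(2,10) right/bottom  bias=-1
    (1,0)@(3, 1): e=[-24,0,56] → ·  [on edge]
    (2,1)@(5, 3): e=[-8,0,40] → ·  [on edge]
    (4,1)@(9, 3): e=[48,-16,0] → ·  [on edge]
    (3,2)@(7, 5): e=[8,0,24] → ·  [on edge]
    (4,3)@(9, 7): e=[24,0,8] → ·  [on edge]
    (4,4)@(9, 9): e=[12,8,12] → █
    (5,4)@(11, 9): e=[40,0,-8] → ·  [on edge]
    (4,5)@(9, 11): e=[0,16,16] → █  [on edge]
    (5,5)@(11, 11): e=[28,8,-4] → ·
    (4,6)@(9, 13): e=[-12,24,20] → ·
    (5,6)@(11, 13): e=[16,16,0] → ·  [on edge]
    (5,7)@(11, 15): e=[4,24,4] → █
  covered (3 px):
    · · · · · ·
    · · · · · ·
    · · · · · ·
    · · · · · ·
    · · · · █ ·
    · · · · █ ·
    · · · · · ·
    · · · · · █
    · · · · · ·
    · · · · · ·
T2:
  2·area = 136  (B↔C swapped to make it positive)
  edge (0, 20)→(0, 3): d=(0,-17) top-left  bias=+0
  edge (0, 3)→(8, 2): d=(8,-1) top-left  bias=+0
  edge (8, 2)→(0, 20): d=(-8,18) right/bottom  bias=-1
    (0,1)@(1, 3): e=[17,1,118] → █
    (1,1)@(3, 3): e=[51,3,82] → █
    (2,1)@(5, 3): e=[85,5,46] → █
    (3,1)@(7, 3): e=[119,7,10] → █
    (4,1)@(9, 3): e=[153,9,-26] → ·
    (0,2)@(1, 5): e=[17,17,102] → █
    (3,2)@(7, 5): e=[119,23,-6] → ·
    (0,3)@(1, 7): e=[17,33,86] → █
    (3,3)@(7, 7): e=[119,39,-22] → ·
    (0,4)@(1, 9): e=[17,49,70] → █
    (2,4)@(5, 9): e=[85,53,-2] → ·
    (0,5)@(1, 11): e=[17,65,54] → █
  covered (18 px):
    · · · · · ·
    █ █ █ █ · ·
    █ █ █ · · ·
    █ █ █ · · ·
    █ █ · · · ·
    █ █ · · · ·
    █ █ · · · ·
    █ · · · · ·
    █ · · · · ·
    · · · · · ·

Z-buffer (winner per pixel, '.' = empty):
  . . . . . .
  2 2 2 2 . .
  2 2 2 . . .
  2 2 2 . . .
  2 2 . . 1 .
  2 2 . . 1 .
  2 2 . . . .
  2 . . . . 1
  2 . . . . .
  . . . . . .

Final: 2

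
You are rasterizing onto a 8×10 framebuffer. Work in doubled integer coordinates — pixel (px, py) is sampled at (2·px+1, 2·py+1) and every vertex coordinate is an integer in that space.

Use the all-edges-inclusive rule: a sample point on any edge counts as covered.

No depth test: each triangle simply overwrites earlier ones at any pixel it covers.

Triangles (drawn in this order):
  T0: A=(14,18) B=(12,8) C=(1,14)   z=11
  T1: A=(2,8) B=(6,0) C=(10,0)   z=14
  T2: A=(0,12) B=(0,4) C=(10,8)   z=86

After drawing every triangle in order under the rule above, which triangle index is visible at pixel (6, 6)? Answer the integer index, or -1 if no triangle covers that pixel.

T0:
  2·area = 122  (B↔C swapped to make it positive)
  edge (14, 18)→(1, 14): d=(-13,-4) inclusive
  edge (1, 14)→(12, 8): d=(11,-6) inclusive
  edge (12, 8)→(14, 18): d=(2,10) inclusive
    (5,1)@(11, 3): e=[183,-61,0] → .  [on edge]
    (5,4)@(11, 9): e=[105,5,12] → X
    (6,4)@(13, 9): e=[113,17,-8] → .
    (3,5)@(7, 11): e=[63,3,56] → X
    (4,5)@(9, 11): e=[71,15,36] → X
    (6,5)@(13, 11): e=[87,39,-4] → .
    (1,6)@(3, 13): e=[21,1,100] → X
    (2,6)@(5, 13): e=[29,13,80] → X
    (6,6)@(13, 13): e=[61,61,0] → X  [on edge]
    (7,6)@(15, 13): e=[69,73,-20] → .
    (1,7)@(3, 15): e=[-5,23,104] → .
    (2,7)@(5, 15): e=[3,35,84] → X
  covered (17 px):
    . . . . . . . .
    . . . . . . . .
    . . . . . . . .
    . . . . . . . .
    . . . . . X . .
    . . . X X X . .
    . X X X X X X .
    . . X X X X X .
    . . . . . X X .
    . . . . . . . .
T1:
  2·area = 32
  edge (2, 8)→(6, 0): d=(4,-8) inclusive
  edge (6, 0)→(10, 0): d=(4,0) inclusive
  edge (10, 0)→(2, 8): d=(-8,8) inclusive
    (3,0)@(7, 1): e=[12,4,16] → X
    (4,0)@(9, 1): e=[28,4,0] → X  [on edge]
    (5,0)@(11, 1): e=[44,4,-16] → .
    (2,1)@(5, 3): e=[4,12,16] → X
    (3,1)@(7, 3): e=[20,12,0] → X  [on edge]
    (4,1)@(9, 3): e=[36,12,-16] → .
    (2,2)@(5, 5): e=[12,20,0] → X  [on edge]
    (3,2)@(7, 5): e=[28,20,-16] → .
    (1,3)@(3, 7): e=[4,28,0] → X  [on edge]
    (2,3)@(5, 7): e=[20,28,-16] → .
    (0,4)@(1, 9): e=[-4,36,0] → .  [on edge]
    (1,4)@(3, 9): e=[12,36,-16] → .
  covered (6 px):
    . . . X X . . .
    . . X X . . . .
    . . X . . . . .
    . X . . . . . .
    . . . . . . . .
    . . . . . . . .
    . . . . . . . .
    . . . . . . . .
    . . . . . . . .
    . . . . . . . .
T2:
  2·area = 80
  edge (0, 12)→(0, 4): d=(0,-8) inclusive
  edge (0, 4)→(10, 8): d=(10,4) inclusive
  edge (10, 8)→(0, 12): d=(-10,4) inclusive
    (0,2)@(1, 5): e=[8,6,66] → X
    (1,2)@(3, 5): e=[24,-2,58] → .
    (0,3)@(1, 7): e=[8,26,46] → X
    (1,3)@(3, 7): e=[24,18,38] → X
    (2,3)@(5, 7): e=[40,10,30] → X
    (3,3)@(7, 7): e=[56,2,22] → X
    (4,3)@(9, 7): e=[72,-6,14] → .
    (0,4)@(1, 9): e=[8,46,26] → X
    (4,4)@(9, 9): e=[72,14,-6] → .
    (0,5)@(1, 11): e=[8,66,6] → X
    (1,5)@(3, 11): e=[24,58,-2] → .
    (2,5)@(5, 11): e=[40,50,-10] → .
  covered (10 px):
    . . . . . . . .
    . . . . . . . .
    X . . . . . . .
    X X X X . . . .
    X X X X . . . .
    X . . . . . . .
    . . . . . . . .
    . . . . . . . .
    . . . . . . . .
    . . . . . . . .

Z-buffer (winner per pixel, '.' = empty):
  . . . 1 1 . . .
  . . 1 1 . . . .
  2 . 1 . . . . .
  2 2 2 2 . . . .
  2 2 2 2 . 0 . .
  2 . . 0 0 0 . .
  . 0 0 0 0 0 0 .
  . . 0 0 0 0 0 .
  . . . . . 0 0 .
  . . . . . . . .

Final: 0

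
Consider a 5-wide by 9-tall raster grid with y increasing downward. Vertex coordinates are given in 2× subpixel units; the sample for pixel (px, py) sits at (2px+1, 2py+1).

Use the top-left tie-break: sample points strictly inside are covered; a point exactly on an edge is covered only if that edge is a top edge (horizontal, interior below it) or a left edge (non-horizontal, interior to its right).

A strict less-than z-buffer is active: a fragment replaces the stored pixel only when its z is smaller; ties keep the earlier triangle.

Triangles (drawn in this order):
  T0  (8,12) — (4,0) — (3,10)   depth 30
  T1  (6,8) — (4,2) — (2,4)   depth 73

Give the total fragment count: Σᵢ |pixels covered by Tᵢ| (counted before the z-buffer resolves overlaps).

T0:
  2·area = 52  (B↔C swapped to make it positive)
  edge (8, 12)→(3, 10): d=(-5,-2) top-left  bias=+0
  edge (3, 10)→(4, 0): d=(1,-10) top-left  bias=+0
  edge (4, 0)→(8, 12): d=(4,12) right/bottom  bias=-1
    (2,1)@(5, 3): e=[39,13,0] → ·  [on edge]
    (2,2)@(5, 5): e=[29,15,8] → #
    (3,2)@(7, 5): e=[33,35,-16] → ·
    (2,3)@(5, 7): e=[19,17,16] → #
    (3,3)@(7, 7): e=[23,37,-8] → ·
    (2,4)@(5, 9): e=[9,19,24] → #
    (3,4)@(7, 9): e=[13,39,0] → ·  [on edge]
    (2,5)@(5, 11): e=[-1,21,32] → ·
    (3,5)@(7, 11): e=[3,41,8] → #
    (4,5)@(9, 11): e=[7,61,-16] → ·
    (3,6)@(7, 13): e=[-7,43,16] → ·
    (4,7)@(9, 15): e=[-13,65,0] → ·  [on edge]
  covered (4 px):
    · · · · ·
    · · · · ·
    · · # · ·
    · · # · ·
    · · # · ·
    · · · # ·
    · · · · ·
    · · · · ·
    · · · · ·
T1:
  2·area = 16  (B↔C swapped to make it positive)
  edge (6, 8)→(2, 4): d=(-4,-4) top-left  bias=+0
  edge (2, 4)→(4, 2): d=(2,-2) top-left  bias=+0
  edge (4, 2)→(6, 8): d=(2,6) right/bottom  bias=-1
    (2,0)@(5, 1): e=[24,0,-8] → ·  [on edge]
    (0,1)@(1, 3): e=[0,-4,20] → ·  [on edge]
    (1,1)@(3, 3): e=[8,0,8] → #  [on edge]
    (2,1)@(5, 3): e=[16,4,-4] → ·
    (0,2)@(1, 5): e=[-8,0,24] → ·  [on edge]
    (1,2)@(3, 5): e=[0,4,12] → #  [on edge]
    (2,2)@(5, 5): e=[8,8,0] → ·  [on edge]
    (1,3)@(3, 7): e=[-8,8,16] → ·
    (2,3)@(5, 7): e=[0,12,4] → #  [on edge]
    (3,3)@(7, 7): e=[8,16,-8] → ·
    (2,4)@(5, 9): e=[-8,16,8] → ·
    (3,4)@(7, 9): e=[0,20,-4] → ·  [on edge]
    (3,5)@(7, 11): e=[-8,24,0] → ·  [on edge]
    (4,5)@(9, 11): e=[0,28,-12] → ·  [on edge]
    (4,8)@(9, 17): e=[-24,40,0] → ·  [on edge]
  covered (3 px):
    · · · · ·
    · # · · ·
    · # · · ·
    · · # · ·
    · · · · ·
    · · · · ·
    · · · · ·
    · · · · ·
    · · · · ·

Final: 7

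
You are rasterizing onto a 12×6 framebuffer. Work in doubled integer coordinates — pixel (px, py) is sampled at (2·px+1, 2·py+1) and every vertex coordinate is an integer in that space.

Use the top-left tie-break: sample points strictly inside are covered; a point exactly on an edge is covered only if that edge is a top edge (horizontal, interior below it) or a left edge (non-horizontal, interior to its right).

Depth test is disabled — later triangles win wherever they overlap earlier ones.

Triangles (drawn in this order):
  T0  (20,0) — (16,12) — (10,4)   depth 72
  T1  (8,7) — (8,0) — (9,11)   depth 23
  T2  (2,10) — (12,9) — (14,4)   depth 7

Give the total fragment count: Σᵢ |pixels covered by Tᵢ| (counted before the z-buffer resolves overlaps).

T0:
  2·area = 104
  edge (20, 0)→(16, 12): d=(-4,12) right/bottom  bias=-1
  edge (16, 12)→(10, 4): d=(-6,-8) top-left  bias=+0
  edge (10, 4)→(20, 0): d=(10,-4) top-left  bias=+0
    (9,0)@(19, 1): e=[8,90,6] → #
    (10,0)@(21, 1): e=[-16,106,14] → ·
    (6,1)@(13, 3): e=[72,30,2] → #
    (7,1)@(15, 3): e=[48,46,10] → #
    (8,1)@(17, 3): e=[24,62,18] → #
    (9,1)@(19, 3): e=[0,78,26] → ·  [on edge]
    (5,2)@(11, 5): e=[88,2,14] → #
    (9,2)@(19, 5): e=[-8,66,46] → ·
    (5,3)@(11, 7): e=[80,-10,34] → ·
    (6,3)@(13, 7): e=[56,6,42] → #
    (9,3)@(19, 7): e=[-16,54,66] → ·
    (6,4)@(13, 9): e=[48,-6,62] → ·
    (8,4)@(17, 9): e=[0,26,78] → ·  [on edge]
  covered (12 px):
    · · · · · · · · · # · ·
    · · · · · · # # # · · ·
    · · · · · # # # # · · ·
    · · · · · · # # # · · ·
    · · · · · · · # · · · ·
    · · · · · · · · · · · ·
T1:
  2·area = 7
  edge (8, 7)→(8, 0): d=(0,-7) top-left  bias=+0
  edge (8, 0)→(9, 11): d=(1,11) right/bottom  bias=-1
  edge (9, 11)→(8, 7): d=(-1,-4) top-left  bias=+0
    (3,1)@(7, 3): e=[-7,14,0] → ·  [on edge]
    (4,5)@(9, 11): e=[7,0,0] → ·  [on edge]
  covered (0 px):
    · · · · · · · · · · · ·
    · · · · · · · · · · · ·
    · · · · · · · · · · · ·
    · · · · · · · · · · · ·
    · · · · · · · · · · · ·
    · · · · · · · · · · · ·
T2:
  2·area = 48  (B↔C swapped to make it positive)
  edge (2, 10)→(14, 4): d=(12,-6) top-left  bias=+0
  edge (14, 4)→(12, 9): d=(-2,5) right/bottom  bias=-1
  edge (12, 9)→(2, 10): d=(-10,1) right/bottom  bias=-1
    (6,2)@(13, 5): e=[6,3,39] → #
    (7,2)@(15, 5): e=[18,-7,37] → ·
    (4,3)@(9, 7): e=[6,19,23] → #
    (5,3)@(11, 7): e=[18,9,21] → #
    (6,3)@(13, 7): e=[30,-1,19] → ·
    (2,4)@(5, 9): e=[6,35,7] → #
    (3,4)@(7, 9): e=[18,25,5] → #
    (6,4)@(13, 9): e=[54,-5,-1] → ·
    (2,5)@(5, 11): e=[30,31,-13] → ·
    (3,5)@(7, 11): e=[42,21,-15] → ·
    (4,5)@(9, 11): e=[54,11,-17] → ·
    (5,5)@(11, 11): e=[66,1,-19] → ·
  covered (7 px):
    · · · · · · · · · · · ·
    · · · · · · · · · · · ·
    · · · · · · # · · · · ·
    · · · · # # · · · · · ·
    · · # # # # · · · · · ·
    · · · · · · · · · · · ·

Result: 19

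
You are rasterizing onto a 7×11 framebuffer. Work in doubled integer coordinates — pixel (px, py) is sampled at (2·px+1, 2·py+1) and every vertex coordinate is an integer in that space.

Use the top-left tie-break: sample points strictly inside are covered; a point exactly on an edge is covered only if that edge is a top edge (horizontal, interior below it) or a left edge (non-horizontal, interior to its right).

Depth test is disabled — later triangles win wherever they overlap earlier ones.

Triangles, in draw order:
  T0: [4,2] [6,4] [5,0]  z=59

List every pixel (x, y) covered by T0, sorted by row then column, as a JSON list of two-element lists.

T0:
  2·area = 6  (B↔C swapped to make it positive)
  edge (4, 2)→(5, 0): d=(1,-2) top-left  bias=+0
  edge (5, 0)→(6, 4): d=(1,4) right/bottom  bias=-1
  edge (6, 4)→(4, 2): d=(-2,-2) top-left  bias=+0
    (1,0)@(3, 1): e=[-3,9,0] → ·  [on edge]
    (2,0)@(5, 1): e=[1,1,4] → █
    (3,0)@(7, 1): e=[5,-7,8] → ·
    (2,1)@(5, 3): e=[3,3,0] → █  [on edge]
    (3,1)@(7, 3): e=[7,-5,4] → ·
    (2,2)@(5, 5): e=[5,5,-4] → ·
    (3,2)@(7, 5): e=[9,-3,0] → ·  [on edge]
    (4,3)@(9, 7): e=[15,-9,0] → ·  [on edge]
    (5,4)@(11, 9): e=[21,-15,0] → ·  [on edge]
    (6,5)@(13, 11): e=[27,-21,0] → ·  [on edge]
  covered (2 px):
    · · █ · · · ·
    · · █ · · · ·
    · · · · · · ·
    · · · · · · ·
    · · · · · · ·
    · · · · · · ·
    · · · · · · ·
    · · · · · · ·
    · · · · · · ·
    · · · · · · ·
    · · · · · · ·

Answer: [[2,0],[2,1]]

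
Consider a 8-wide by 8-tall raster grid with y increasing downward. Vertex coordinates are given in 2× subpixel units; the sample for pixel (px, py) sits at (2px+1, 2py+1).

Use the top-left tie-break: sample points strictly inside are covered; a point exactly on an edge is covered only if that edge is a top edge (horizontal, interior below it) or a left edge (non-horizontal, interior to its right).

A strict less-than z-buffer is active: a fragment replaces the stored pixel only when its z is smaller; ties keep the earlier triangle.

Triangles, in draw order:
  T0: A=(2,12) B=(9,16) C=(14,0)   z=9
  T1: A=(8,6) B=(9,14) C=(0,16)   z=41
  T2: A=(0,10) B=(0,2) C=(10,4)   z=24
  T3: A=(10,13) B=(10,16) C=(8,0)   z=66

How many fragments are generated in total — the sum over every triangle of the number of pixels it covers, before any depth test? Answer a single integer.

T0:
  2·area = 132  (B↔C swapped to make it positive)
  edge (2, 12)→(14, 0): d=(12,-12) top-left  bias=+0
  edge (14, 0)→(9, 16): d=(-5,16) right/bottom  bias=-1
  edge (9, 16)→(2, 12): d=(-7,-4) top-left  bias=+0
    (6,0)@(13, 1): e=[0,11,121] → #  [on edge]
    (7,0)@(15, 1): e=[24,-21,129] → ·
    (5,1)@(11, 3): e=[0,33,99] → #  [on edge]
    (7,1)@(15, 3): e=[48,-31,115] → ·
    (4,2)@(9, 5): e=[0,55,77] → #  [on edge]
    (6,2)@(13, 5): e=[48,-9,93] → ·
    (3,3)@(7, 7): e=[0,77,55] → #  [on edge]
    (6,3)@(13, 7): e=[72,-19,79] → ·
    (2,4)@(5, 9): e=[0,99,33] → #  [on edge]
    (6,4)@(13, 9): e=[96,-29,65] → ·
    (1,5)@(3, 11): e=[0,121,11] → #  [on edge]
    (5,5)@(11, 11): e=[96,-7,43] → ·
    (0,6)@(1, 13): e=[0,143,-11] → ·  [on edge]
  covered (20 px):
    · · · · · · # ·
    · · · · · # # ·
    · · · · # # · ·
    · · · # # # · ·
    · · # # # # · ·
    · # # # # · · ·
    · · # # # · · ·
    · · · · # · · ·
T1:
  2·area = 74
  edge (8, 6)→(9, 14): d=(1,8) right/bottom  bias=-1
  edge (9, 14)→(0, 16): d=(-9,2) right/bottom  bias=-1
  edge (0, 16)→(8, 6): d=(8,-10) top-left  bias=+0
    (3,4)@(7, 9): e=[11,49,14] → #
    (4,4)@(9, 9): e=[-5,45,34] → ·
    (2,5)@(5, 11): e=[29,35,10] → #
    (4,5)@(9, 11): e=[-3,27,50] → ·
    (1,6)@(3, 13): e=[47,21,6] → #
    (4,6)@(9, 13): e=[-1,9,66] → ·
    (0,7)@(1, 15): e=[65,7,2] → #
    (2,7)@(5, 15): e=[33,-1,42] → ·
    (3,7)@(7, 15): e=[17,-5,62] → ·
  covered (8 px):
    · · · · · · · ·
    · · · · · · · ·
    · · · · · · · ·
    · · · · · · · ·
    · · · # · · · ·
    · · # # · · · ·
    · # # # · · · ·
    # # · · · · · ·
T2:
  2·area = 80
  edge (0, 10)→(0, 2): d=(0,-8) top-left  bias=+0
  edge (0, 2)→(10, 4): d=(10,2) right/bottom  bias=-1
  edge (10, 4)→(0, 10): d=(-10,6) right/bottom  bias=-1
    (7,0)@(15, 1): e=[120,-40,0] → ·  [on edge]
    (0,1)@(1, 3): e=[8,8,64] → #
    (1,1)@(3, 3): e=[24,4,52] → #
    (2,1)@(5, 3): e=[40,0,40] → ·  [on edge]
    (0,2)@(1, 5): e=[8,28,44] → #
    (2,2)@(5, 5): e=[40,20,20] → #
    (3,2)@(7, 5): e=[56,16,8] → #
    (4,2)@(9, 5): e=[72,12,-4] → ·
    (7,2)@(15, 5): e=[120,0,-40] → ·  [on edge]
    (0,3)@(1, 7): e=[8,48,24] → #
    (2,3)@(5, 7): e=[40,40,0] → ·  [on edge]
    (3,3)@(7, 7): e=[56,36,-12] → ·
  covered (9 px):
    · · · · · · · ·
    # # · · · · · ·
    # # # # · · · ·
    # # · · · · · ·
    # · · · · · · ·
    · · · · · · · ·
    · · · · · · · ·
    · · · · · · · ·
T3:
  2·area = 6
  edge (10, 13)→(10, 16): d=(0,3) right/bottom  bias=-1
  edge (10, 16)→(8, 0): d=(-2,-16) top-left  bias=+0
  edge (8, 0)→(10, 13): d=(2,13) right/bottom  bias=-1
    (4,3)@(9, 7): e=[3,2,1] → #
    (5,3)@(11, 7): e=[-3,34,-25] → ·
    (4,4)@(9, 9): e=[3,-2,5] → ·
  covered (1 px):
    · · · · · · · ·
    · · · · · · · ·
    · · · · · · · ·
    · · · · # · · ·
    · · · · · · · ·
    · · · · · · · ·
    · · · · · · · ·
    · · · · · · · ·

Final: 38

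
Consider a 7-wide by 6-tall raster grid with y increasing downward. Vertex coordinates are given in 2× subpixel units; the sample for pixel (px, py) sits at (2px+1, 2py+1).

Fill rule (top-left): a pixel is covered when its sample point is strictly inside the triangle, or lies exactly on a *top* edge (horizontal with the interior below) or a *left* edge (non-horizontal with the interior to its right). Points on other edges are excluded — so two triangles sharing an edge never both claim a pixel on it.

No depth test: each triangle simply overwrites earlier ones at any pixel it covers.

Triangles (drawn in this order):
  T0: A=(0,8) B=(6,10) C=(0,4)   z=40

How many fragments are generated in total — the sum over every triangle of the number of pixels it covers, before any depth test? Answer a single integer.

T0:
  2·area = 24  (B↔C swapped to make it positive)
  edge (0, 8)→(0, 4): d=(0,-4) top-left  bias=+0
  edge (0, 4)→(6, 10): d=(6,6) right/bottom  bias=-1
  edge (6, 10)→(0, 8): d=(-6,-2) top-left  bias=+0
    (0,2)@(1, 5): e=[4,0,20] → ·  [on edge]
    (0,3)@(1, 7): e=[4,12,8] → █
    (1,3)@(3, 7): e=[12,0,12] → ·  [on edge]
    (0,4)@(1, 9): e=[4,24,-4] → ·
    (1,4)@(3, 9): e=[12,12,0] → █  [on edge]
    (2,4)@(5, 9): e=[20,0,4] → ·  [on edge]
    (1,5)@(3, 11): e=[12,24,-12] → ·
    (3,5)@(7, 11): e=[28,0,-4] → ·  [on edge]
    (4,5)@(9, 11): e=[36,-12,0] → ·  [on edge]
  covered (2 px):
    · · · · · · ·
    · · · · · · ·
    · · · · · · ·
    █ · · · · · ·
    · █ · · · · ·
    · · · · · · ·

Result: 2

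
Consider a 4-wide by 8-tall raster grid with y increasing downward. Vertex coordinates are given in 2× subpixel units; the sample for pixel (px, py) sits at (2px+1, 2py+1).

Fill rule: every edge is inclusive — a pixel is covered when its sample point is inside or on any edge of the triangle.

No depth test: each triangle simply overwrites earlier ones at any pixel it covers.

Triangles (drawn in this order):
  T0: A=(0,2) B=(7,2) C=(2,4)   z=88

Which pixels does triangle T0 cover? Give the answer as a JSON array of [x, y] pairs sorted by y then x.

T0:
  2·area = 14
  edge (0, 2)→(7, 2): d=(7,0) inclusive
  edge (7, 2)→(2, 4): d=(-5,2) inclusive
  edge (2, 4)→(0, 2): d=(-2,-2) inclusive
    (0,1)@(1, 3): e=[7,7,0] → X  [on edge]
    (1,1)@(3, 3): e=[7,3,4] → X
    (2,1)@(5, 3): e=[7,-1,8] → .
    (0,2)@(1, 5): e=[21,-3,-4] → .
    (1,2)@(3, 5): e=[21,-7,0] → .  [on edge]
    (2,3)@(5, 7): e=[35,-21,0] → .  [on edge]
    (3,4)@(7, 9): e=[49,-35,0] → .  [on edge]
  covered (2 px):
    . . . .
    X X . .
    . . . .
    . . . .
    . . . .
    . . . .
    . . . .
    . . . .

Answer: [[0,1],[1,1]]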